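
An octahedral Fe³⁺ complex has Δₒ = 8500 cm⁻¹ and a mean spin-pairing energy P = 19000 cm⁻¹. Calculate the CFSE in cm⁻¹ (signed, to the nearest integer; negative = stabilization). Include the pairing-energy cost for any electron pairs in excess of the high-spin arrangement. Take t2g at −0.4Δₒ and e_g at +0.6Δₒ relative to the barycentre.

0

Fe is in group 8, so Fe³⁺ is d⁵ (8 − 3 = 5).
With Δₒ < P the complex is high-spin.
Configuration: t2g^3 e_g^2.
Orbital CFSE = 0.0Δₒ = 0.0 × 8500 = 0 cm⁻¹.
High-spin has no excess pairs, so no pairing correction applies.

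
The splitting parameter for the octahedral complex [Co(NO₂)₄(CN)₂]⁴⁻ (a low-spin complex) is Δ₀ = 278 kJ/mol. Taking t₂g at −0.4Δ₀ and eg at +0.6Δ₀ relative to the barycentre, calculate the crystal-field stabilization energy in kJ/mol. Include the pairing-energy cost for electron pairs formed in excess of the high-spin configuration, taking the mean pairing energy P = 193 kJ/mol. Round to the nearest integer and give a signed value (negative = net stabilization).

Ligand charges: 4×(-1) from NO₂⁻ and 2×(-1) from CN⁻ sum to -6; with overall charge -4, Co is +2.
Co sits in group 9; removing 2 electrons leaves Co²⁺ with 9 − 2 = 7 d electrons.
The d⁷ electrons fill as t₂g⁶ eg¹.
CFSE(orbital) = 6×(-0.4Δ₀) + 1×(0.6Δ₀) = -1.8Δ₀; with Δ₀ = 278 kJ/mol that is -500 kJ/mol.
Relative to high-spin t₂g⁵ eg² (2 paired), the low-spin configuration has 1 additional pair, contributing +1 × 193 = +193 kJ/mol.
Net CFSE = -500 + 193 = -307 kJ/mol.

-307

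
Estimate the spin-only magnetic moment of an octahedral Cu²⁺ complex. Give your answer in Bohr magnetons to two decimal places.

Cu²⁺: group 11, so d-count = 11 − 2 = 9.
For octahedral d⁹ the high- and low-spin configurations coincide.
Configuration: t2g^6 e_g^3 → 1 unpaired electron.
μ(spin-only) = √[1(1+2)] = √3 ≈ 1.73 Bohr magnetons.

1.73 Bohr magnetons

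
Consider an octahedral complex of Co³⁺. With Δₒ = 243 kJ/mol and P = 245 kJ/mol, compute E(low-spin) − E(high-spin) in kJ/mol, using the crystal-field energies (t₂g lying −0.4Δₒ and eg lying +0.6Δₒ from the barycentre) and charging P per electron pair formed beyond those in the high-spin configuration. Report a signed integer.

Group 9 minus oxidation state +3 gives a d⁶ configuration for Co³⁺.
High-spin: t₂g⁴ eg², CFSE = -0.4Δₒ = -97 kJ/mol.
For low-spin the configuration is t₂g⁶ eg⁰: orbital energy -2.4 × 243 = -583 kJ/mol, and 2 additional pairs relative to high-spin add 490 kJ/mol, giving -93 kJ/mol.
E(LS) − E(HS) = -93 − (-97) = 4 kJ/mol.

4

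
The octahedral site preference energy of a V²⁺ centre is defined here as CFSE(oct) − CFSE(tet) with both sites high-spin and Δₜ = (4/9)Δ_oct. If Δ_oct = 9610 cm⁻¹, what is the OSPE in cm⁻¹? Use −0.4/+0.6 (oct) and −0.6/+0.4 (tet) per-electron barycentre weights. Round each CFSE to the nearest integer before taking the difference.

-8115

V²⁺: group 5, so d-count = 5 − 2 = 3.
In an octahedral site d³ (HS) is t₂g³ eg⁰, giving CFSE(oct) = -1.2Δ_oct = -11532 cm⁻¹.
Tetrahedral e² t₂¹ gives -0.8Δₜ = -0.8 × (4/9) × 9610 = -3417 cm⁻¹.
Subtracting, OSPE = -11532 − (-3417) = -8115 cm⁻¹.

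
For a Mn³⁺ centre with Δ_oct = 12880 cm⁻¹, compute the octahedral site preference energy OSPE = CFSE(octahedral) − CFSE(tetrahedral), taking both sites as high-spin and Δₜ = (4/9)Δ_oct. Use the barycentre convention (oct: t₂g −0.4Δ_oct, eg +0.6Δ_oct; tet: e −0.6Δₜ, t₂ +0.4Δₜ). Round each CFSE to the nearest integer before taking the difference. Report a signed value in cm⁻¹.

Mn³⁺: group 7, so d-count = 7 − 3 = 4.
Octahedral (high-spin): t₂g³ eg¹, CFSE = 3(−0.4) + 1(+0.6) = -0.6Δ_oct = -0.6 × 12880 = -7728 cm⁻¹.
In a tetrahedral site the filling is e² t₂²: CFSE(tet) = -0.4Δₜ = -0.4 × (4/9)(12880) = -2290 cm⁻¹.
OSPE = CFSE(oct) − CFSE(tet) = -7728 − (-2290) = -5438 cm⁻¹.

-5438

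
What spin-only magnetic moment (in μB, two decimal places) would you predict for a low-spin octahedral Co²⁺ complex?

Co sits in group 9; removing 2 electrons leaves Co²⁺ with 9 − 2 = 7 d electrons.
Configuration: t₂g⁶ eg¹ → 1 unpaired electron.
μ(spin-only) = √[1(1+2)] = √3 ≈ 1.73 μB.

1.73 μB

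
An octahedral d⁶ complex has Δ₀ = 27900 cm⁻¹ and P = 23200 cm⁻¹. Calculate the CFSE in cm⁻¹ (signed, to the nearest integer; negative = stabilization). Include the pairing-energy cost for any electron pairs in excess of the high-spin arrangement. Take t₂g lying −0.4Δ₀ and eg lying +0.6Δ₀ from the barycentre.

With Δ₀ > P the complex is low-spin.
Filling d⁶ accordingly: t₂g⁶ eg⁰.
Orbital CFSE = -2.4Δ₀ = -2.4 × 27900 = -66960 cm⁻¹.
Excess pairs vs high-spin: 3 − 1 = 2; pairing cost = +46400 cm⁻¹.
Net CFSE = -66960 + 46400 = -20560 cm⁻¹.

-20560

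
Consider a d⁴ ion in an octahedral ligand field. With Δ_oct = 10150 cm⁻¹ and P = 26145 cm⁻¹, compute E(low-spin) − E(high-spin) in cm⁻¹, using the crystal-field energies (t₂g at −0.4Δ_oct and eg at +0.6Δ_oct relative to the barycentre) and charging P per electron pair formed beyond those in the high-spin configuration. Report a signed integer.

In the high-spin limit (t₂g³ eg¹) the orbital term is -0.6Δ_oct = -6090 cm⁻¹, with no excess pairing.
Low-spin: t₂g⁴ eg⁰, orbital CFSE = -1.6Δ_oct = -16240 cm⁻¹; plus 1 excess pair × P = +26145 cm⁻¹; total 9905 cm⁻¹.
The difference is 9905 − (-6090) = 15995 cm⁻¹, so high-spin lies lower.

15995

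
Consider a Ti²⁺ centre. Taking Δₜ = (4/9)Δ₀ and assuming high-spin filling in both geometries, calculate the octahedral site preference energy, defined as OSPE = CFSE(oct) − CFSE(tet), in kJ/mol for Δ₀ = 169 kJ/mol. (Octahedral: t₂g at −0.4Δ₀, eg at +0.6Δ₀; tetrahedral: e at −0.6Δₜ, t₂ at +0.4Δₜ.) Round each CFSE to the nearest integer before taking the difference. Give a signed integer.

-45

Ti²⁺: group 4, so d-count = 4 − 2 = 2.
In an octahedral site d² (HS) is t2g^2 e_g^0, giving CFSE(oct) = -0.8Δ₀ = -135 kJ/mol.
Tetrahedral e^2 t2^0 gives -1.2Δₜ = -1.2 × (4/9) × 169 = -90 kJ/mol.
OSPE = -135 − (-90) = -45 kJ/mol.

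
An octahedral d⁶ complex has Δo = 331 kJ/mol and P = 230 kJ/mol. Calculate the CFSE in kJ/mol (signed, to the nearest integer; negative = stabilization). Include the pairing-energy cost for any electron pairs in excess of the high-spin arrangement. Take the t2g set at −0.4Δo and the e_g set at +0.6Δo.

-334

With Δo > P the complex is low-spin.
That gives t2g^6 e_g^0.
Orbital CFSE = -2.4Δo = -2.4 × 331 = -794 kJ/mol.
Excess pairs vs high-spin: 3 − 1 = 2; pairing cost = +460 kJ/mol.
Net CFSE = -794 + 460 = -334 kJ/mol.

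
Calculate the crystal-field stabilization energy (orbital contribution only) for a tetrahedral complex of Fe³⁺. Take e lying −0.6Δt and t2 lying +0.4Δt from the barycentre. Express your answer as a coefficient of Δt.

0.0 Δt

Fe³⁺: group 8, so d-count = 8 − 3 = 5.
Tetrahedral splitting is small, so the complex is high-spin.
Configuration: e^2 t2^3.
CFSE = 2(-0.6Δt) + 3(0.4Δt) = -1.2Δt + 1.2Δt = 0.0Δt.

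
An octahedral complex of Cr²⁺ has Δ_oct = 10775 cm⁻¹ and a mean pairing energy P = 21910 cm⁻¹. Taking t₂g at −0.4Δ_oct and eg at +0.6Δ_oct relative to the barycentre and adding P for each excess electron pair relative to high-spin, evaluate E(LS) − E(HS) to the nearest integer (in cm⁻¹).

11135

Cr²⁺: group 6, so d-count = 6 − 2 = 4.
In the high-spin limit (t₂g³ eg¹) the orbital term is -0.6Δ_oct = -6465 cm⁻¹, with no excess pairing.
Low-spin: t₂g⁴ eg⁰, orbital CFSE = -1.6Δ_oct = -17240 cm⁻¹; plus 1 excess pair × P = +21910 cm⁻¹; total 4670 cm⁻¹.
Thus E(LS) − E(HS) = 11135 cm⁻¹.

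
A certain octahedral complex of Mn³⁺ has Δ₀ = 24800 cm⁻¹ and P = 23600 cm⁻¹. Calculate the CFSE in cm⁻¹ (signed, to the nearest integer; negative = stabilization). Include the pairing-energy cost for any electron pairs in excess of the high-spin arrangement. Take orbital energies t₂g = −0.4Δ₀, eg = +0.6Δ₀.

Mn sits in group 7; removing 3 electrons leaves Mn³⁺ with 7 − 3 = 4 d electrons.
Here Δ₀ > P (24800 > 23600), so the low-spin state is favoured.
Configuration: t₂g⁴ eg⁰.
Orbital CFSE = -1.6Δ₀ = -1.6 × 24800 = -39680 cm⁻¹.
Excess pairs vs high-spin: 1 − 0 = 1; pairing cost = +23600 cm⁻¹.
Net CFSE = -39680 + 23600 = -16080 cm⁻¹.

-16080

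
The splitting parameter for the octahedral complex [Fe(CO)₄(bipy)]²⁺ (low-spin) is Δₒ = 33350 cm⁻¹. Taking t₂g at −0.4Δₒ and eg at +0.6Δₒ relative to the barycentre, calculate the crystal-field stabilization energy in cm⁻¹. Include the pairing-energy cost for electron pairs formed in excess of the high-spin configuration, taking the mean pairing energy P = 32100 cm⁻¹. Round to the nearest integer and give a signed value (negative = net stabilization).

-15840

Ligand charges: 4×(+0) from CO and 1×(+0) from bipy sum to +0; with overall charge +2, Fe is +2.
Group 8 minus oxidation state +2 gives a d⁶ configuration for Fe²⁺.
The d⁶ electrons fill as t₂g⁶ eg⁰.
The orbital stabilization is -2.4Δₒ = -2.4 × 33350 = -80040 cm⁻¹.
Pairing penalty: 3 pairs vs 1 in the high-spin reference → 2 extra × P = 64200 cm⁻¹.
Net CFSE = -80040 + 64200 = -15840 cm⁻¹.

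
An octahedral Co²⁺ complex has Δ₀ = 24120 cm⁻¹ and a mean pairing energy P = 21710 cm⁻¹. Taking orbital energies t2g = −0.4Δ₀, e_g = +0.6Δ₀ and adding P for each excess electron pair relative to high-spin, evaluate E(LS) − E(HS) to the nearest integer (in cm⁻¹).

-2410

Co sits in group 9; removing 2 electrons leaves Co²⁺ with 9 − 2 = 7 d electrons.
High-spin d⁷ fills as t2g^5 e_g^2 with CFSE 5(−0.4) + 2(+0.6) = -0.8Δ₀ = -19296 cm⁻¹.
For low-spin the configuration is t2g^6 e_g^1: orbital energy -1.8 × 24120 = -43416 cm⁻¹, and 1 additional pair relative to high-spin adds 21710 cm⁻¹, giving -21706 cm⁻¹.
The difference is -21706 − (-19296) = -2410 cm⁻¹, so low-spin lies lower.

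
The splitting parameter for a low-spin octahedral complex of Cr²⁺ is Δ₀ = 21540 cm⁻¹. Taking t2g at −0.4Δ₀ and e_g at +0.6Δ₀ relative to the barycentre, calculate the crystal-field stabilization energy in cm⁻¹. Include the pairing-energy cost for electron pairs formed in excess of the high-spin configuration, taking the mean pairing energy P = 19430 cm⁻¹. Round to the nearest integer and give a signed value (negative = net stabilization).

Cr sits in group 6; removing 2 electrons leaves Cr²⁺ with 6 − 2 = 4 d electrons.
The d⁴ electrons fill as t2g^4 e_g^0.
Orbital CFSE = 4(-0.4) + 0(0.6) = -1.6Δ₀ = -1.6 × 21540 = -34464 cm⁻¹.
High-spin d⁴ would be t2g^3 e_g^1 with 0 pairs; low-spin has 1, so 1 excess pair costs +1P = +19430 cm⁻¹.
Net CFSE = -34464 + 19430 = -15034 cm⁻¹.

-15034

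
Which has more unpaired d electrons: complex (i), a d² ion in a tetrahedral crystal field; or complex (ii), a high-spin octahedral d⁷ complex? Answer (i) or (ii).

(i): With tetrahedral geometry the complex is necessarily high-spin; e^2 t2^0 → 2 unpaired.
(ii): t₂g⁵ eg² → 3 unpaired.
So (ii) has more unpaired electrons.

(ii)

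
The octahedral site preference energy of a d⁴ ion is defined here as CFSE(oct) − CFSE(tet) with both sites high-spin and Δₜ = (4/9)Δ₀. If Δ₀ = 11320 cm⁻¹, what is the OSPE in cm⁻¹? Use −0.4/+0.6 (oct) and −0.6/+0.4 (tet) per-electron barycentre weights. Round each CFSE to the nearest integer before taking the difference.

-4780

Octahedral high-spin t2g^3 e_g^1: CFSE = -0.6 × 11320 = -6792 cm⁻¹.
Tetrahedral: e^2 t2^2, CFSE = 2(−0.6) + 2(+0.4) = -0.4Δₜ = -0.4 × (4/9) × 11320 = -2012 cm⁻¹.
OSPE = -6792 − (-2012) = -4780 cm⁻¹.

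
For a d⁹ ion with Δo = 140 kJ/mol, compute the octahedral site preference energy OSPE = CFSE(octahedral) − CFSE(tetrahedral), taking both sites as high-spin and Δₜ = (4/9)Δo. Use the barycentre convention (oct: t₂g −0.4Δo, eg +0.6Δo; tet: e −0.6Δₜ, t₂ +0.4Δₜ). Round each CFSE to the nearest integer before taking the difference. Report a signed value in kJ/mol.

In an octahedral site d⁹ (HS) is t₂g⁶ eg³, giving CFSE(oct) = -0.6Δo = -84 kJ/mol.
Tetrahedral e⁴ t₂⁵ gives -0.4Δₜ = -0.4 × (4/9) × 140 = -25 kJ/mol.
OSPE = -84 − (-25) = -59 kJ/mol.

-59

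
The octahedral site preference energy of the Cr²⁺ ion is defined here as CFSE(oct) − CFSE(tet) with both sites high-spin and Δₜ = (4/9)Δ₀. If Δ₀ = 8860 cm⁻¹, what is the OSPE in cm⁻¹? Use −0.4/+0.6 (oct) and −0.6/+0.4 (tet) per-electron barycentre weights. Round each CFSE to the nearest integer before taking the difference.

-3741

Group 6 minus oxidation state +2 gives a d⁴ configuration for Cr²⁺.
Octahedral (high-spin): t2g^3 e_g^1, CFSE = 3(−0.4) + 1(+0.6) = -0.6Δ₀ = -0.6 × 8860 = -5316 cm⁻¹.
In a tetrahedral site the filling is e^2 t2^2: CFSE(tet) = -0.4Δₜ = -0.4 × (4/9)(8860) = -1575 cm⁻¹.
OSPE = CFSE(oct) − CFSE(tet) = -5316 − (-1575) = -3741 cm⁻¹.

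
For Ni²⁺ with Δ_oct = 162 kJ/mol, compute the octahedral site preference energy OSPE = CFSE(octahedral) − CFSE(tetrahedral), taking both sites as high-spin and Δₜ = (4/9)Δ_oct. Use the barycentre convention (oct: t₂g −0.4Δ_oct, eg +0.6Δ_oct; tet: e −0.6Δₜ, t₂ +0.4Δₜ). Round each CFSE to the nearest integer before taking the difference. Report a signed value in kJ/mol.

Group 10 minus oxidation state +2 gives a d⁸ configuration for Ni²⁺.
Octahedral high-spin t₂g⁶ eg²: CFSE = -1.2 × 162 = -194 kJ/mol.
In a tetrahedral site the filling is e⁴ t₂⁴: CFSE(tet) = -0.8Δₜ = -0.8 × (4/9)(162) = -58 kJ/mol.
OSPE = CFSE(oct) − CFSE(tet) = -194 − (-58) = -136 kJ/mol.

-136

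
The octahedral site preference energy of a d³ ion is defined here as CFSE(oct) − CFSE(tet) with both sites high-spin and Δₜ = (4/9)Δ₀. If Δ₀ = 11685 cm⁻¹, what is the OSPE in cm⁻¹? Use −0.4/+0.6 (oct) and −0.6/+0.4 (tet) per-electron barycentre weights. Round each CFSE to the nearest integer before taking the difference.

-9867

Octahedral high-spin t2g^3 e_g^0: CFSE = -1.2 × 11685 = -14022 cm⁻¹.
Tetrahedral e^2 t2^1 gives -0.8Δₜ = -0.8 × (4/9) × 11685 = -4155 cm⁻¹.
Subtracting, OSPE = -14022 − (-4155) = -9867 cm⁻¹.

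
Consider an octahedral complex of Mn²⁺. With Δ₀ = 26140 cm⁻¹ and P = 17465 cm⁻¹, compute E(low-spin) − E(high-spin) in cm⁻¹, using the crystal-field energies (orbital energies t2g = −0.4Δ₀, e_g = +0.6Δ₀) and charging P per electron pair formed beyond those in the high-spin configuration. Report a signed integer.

Group 7 minus oxidation state +2 gives a d⁵ configuration for Mn²⁺.
In the high-spin limit (t2g^3 e_g^2) the orbital term is 0.0Δ₀ = 0 cm⁻¹, with no excess pairing.
Low-spin: t2g^5 e_g^0, orbital CFSE = -2.0Δ₀ = -52280 cm⁻¹; plus 2 excess pairs × P = +34930 cm⁻¹; total -17350 cm⁻¹.
E(LS) − E(HS) = -17350 − (0) = -17350 cm⁻¹.

-17350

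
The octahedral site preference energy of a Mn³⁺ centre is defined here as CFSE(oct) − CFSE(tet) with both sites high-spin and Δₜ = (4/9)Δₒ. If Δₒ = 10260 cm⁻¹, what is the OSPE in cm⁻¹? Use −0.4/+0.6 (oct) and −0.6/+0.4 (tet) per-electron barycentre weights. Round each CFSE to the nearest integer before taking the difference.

Mn³⁺: group 7, so d-count = 7 − 3 = 4.
Octahedral (high-spin): t2g^3 e_g^1, CFSE = 3(−0.4) + 1(+0.6) = -0.6Δₒ = -0.6 × 10260 = -6156 cm⁻¹.
Tetrahedral e^2 t2^2 gives -0.4Δₜ = -0.4 × (4/9) × 10260 = -1824 cm⁻¹.
OSPE = -6156 − (-1824) = -4332 cm⁻¹.

-4332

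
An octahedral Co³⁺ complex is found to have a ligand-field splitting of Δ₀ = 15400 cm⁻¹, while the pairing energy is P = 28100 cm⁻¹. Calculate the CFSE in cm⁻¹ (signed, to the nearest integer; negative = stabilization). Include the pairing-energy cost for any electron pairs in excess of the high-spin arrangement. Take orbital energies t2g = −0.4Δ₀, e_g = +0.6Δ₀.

-6160

Co³⁺: group 9, so d-count = 9 − 3 = 6.
Here Δ₀ < P (15400 < 28100), so the high-spin state is favoured.
Filling d⁶ accordingly: t2g^4 e_g^2.
Orbital CFSE = -0.4Δ₀ = -0.4 × 15400 = -6160 cm⁻¹.
High-spin has no excess pairs, so no pairing correction applies.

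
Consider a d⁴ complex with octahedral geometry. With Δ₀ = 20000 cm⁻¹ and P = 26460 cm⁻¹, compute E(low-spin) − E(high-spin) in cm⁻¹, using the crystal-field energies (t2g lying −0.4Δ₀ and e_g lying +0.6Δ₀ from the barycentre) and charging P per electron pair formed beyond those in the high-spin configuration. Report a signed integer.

6460

High-spin: t2g^3 e_g^1, CFSE = -0.6Δ₀ = -12000 cm⁻¹.
Low-spin: t2g^4 e_g^0, orbital CFSE = -1.6Δ₀ = -32000 cm⁻¹; plus 1 excess pair × P = +26460 cm⁻¹; total -5540 cm⁻¹.
E(LS) − E(HS) = -5540 − (-12000) = 6460 cm⁻¹.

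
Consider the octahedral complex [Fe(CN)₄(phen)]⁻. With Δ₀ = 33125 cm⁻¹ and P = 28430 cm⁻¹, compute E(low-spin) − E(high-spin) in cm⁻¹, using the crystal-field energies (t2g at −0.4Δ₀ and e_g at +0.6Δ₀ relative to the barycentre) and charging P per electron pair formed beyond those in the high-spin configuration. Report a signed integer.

Ligand charges: 4×(-1) from CN⁻ and 1×(+0) from phen sum to -4; with overall charge -1, Fe is +3.
Group 8 minus oxidation state +3 gives a d⁵ configuration for Fe³⁺.
In the high-spin limit (t2g^3 e_g^2) the orbital term is 0.0Δ₀ = 0 cm⁻¹, with no excess pairing.
Low-spin t2g^5 e_g^0 gives -2.0Δ₀ = -66250 cm⁻¹, but forming 2 extra pairs costs 2P = 56860 cm⁻¹, so E(LS) = -66250 + 56860 = -9390 cm⁻¹.
The difference is -9390 − (0) = -9390 cm⁻¹, so low-spin lies lower.

-9390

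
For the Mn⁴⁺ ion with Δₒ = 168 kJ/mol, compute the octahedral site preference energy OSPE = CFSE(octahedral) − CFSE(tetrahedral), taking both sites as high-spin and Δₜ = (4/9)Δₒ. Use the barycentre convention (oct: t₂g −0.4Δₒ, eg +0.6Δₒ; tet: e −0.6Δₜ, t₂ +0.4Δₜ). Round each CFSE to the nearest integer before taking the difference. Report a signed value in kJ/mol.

-142

Mn⁴⁺: group 7, so d-count = 7 − 4 = 3.
In an octahedral site d³ (HS) is t₂g³ eg⁰, giving CFSE(oct) = -1.2Δₒ = -202 kJ/mol.
Tetrahedral e² t₂¹ gives -0.8Δₜ = -0.8 × (4/9) × 168 = -60 kJ/mol.
OSPE = CFSE(oct) − CFSE(tet) = -202 − (-60) = -142 kJ/mol.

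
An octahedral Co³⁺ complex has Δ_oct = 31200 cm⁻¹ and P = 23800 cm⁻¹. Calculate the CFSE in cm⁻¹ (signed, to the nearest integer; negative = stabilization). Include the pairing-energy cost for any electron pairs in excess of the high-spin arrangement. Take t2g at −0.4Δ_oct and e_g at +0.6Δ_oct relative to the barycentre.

-27280

Co³⁺: group 9, so d-count = 9 − 3 = 6.
Since Δ_oct = 31200 cm⁻¹ > P = 23800 cm⁻¹, the complex adopts the low-spin configuration.
That gives t2g^6 e_g^0.
Orbital CFSE = -2.4Δ_oct = -2.4 × 31200 = -74880 cm⁻¹.
Excess pairs vs high-spin: 3 − 1 = 2; pairing cost = +47600 cm⁻¹.
Net CFSE = -74880 + 47600 = -27280 cm⁻¹.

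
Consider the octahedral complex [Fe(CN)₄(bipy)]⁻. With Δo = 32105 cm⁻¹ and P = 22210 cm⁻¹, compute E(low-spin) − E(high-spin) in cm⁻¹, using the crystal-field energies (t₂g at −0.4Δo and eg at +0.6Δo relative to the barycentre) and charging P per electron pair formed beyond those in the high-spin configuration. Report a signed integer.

-19790

Ligand charges: 4×(-1) from CN⁻ and 1×(+0) from bipy sum to -4; with overall charge -1, Fe is +3.
Fe³⁺: group 8, so d-count = 8 − 3 = 5.
High-spin d⁵ fills as t₂g³ eg² with CFSE 3(−0.4) + 2(+0.6) = 0.0Δo = 0 cm⁻¹.
Low-spin: t₂g⁵ eg⁰, orbital CFSE = -2.0Δo = -64210 cm⁻¹; plus 2 excess pairs × P = +44420 cm⁻¹; total -19790 cm⁻¹.
Thus E(LS) − E(HS) = -19790 cm⁻¹.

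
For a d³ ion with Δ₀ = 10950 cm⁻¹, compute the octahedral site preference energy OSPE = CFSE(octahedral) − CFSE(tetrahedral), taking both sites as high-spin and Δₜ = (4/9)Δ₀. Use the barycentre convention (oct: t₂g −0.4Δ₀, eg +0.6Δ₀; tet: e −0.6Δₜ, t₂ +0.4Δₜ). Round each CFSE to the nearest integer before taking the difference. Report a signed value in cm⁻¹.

In an octahedral site d³ (HS) is t₂g³ eg⁰, giving CFSE(oct) = -1.2Δ₀ = -13140 cm⁻¹.
Tetrahedral e² t₂¹ gives -0.8Δₜ = -0.8 × (4/9) × 10950 = -3893 cm⁻¹.
Subtracting, OSPE = -13140 − (-3893) = -9247 cm⁻¹.

-9247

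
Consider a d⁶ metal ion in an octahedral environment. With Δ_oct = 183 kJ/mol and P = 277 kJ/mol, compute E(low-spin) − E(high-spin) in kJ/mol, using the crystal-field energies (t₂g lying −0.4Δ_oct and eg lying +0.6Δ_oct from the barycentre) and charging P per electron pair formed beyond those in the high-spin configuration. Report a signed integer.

In the high-spin limit (t₂g⁴ eg²) the orbital term is -0.4Δ_oct = -73 kJ/mol, with no excess pairing.
For low-spin the configuration is t₂g⁶ eg⁰: orbital energy -2.4 × 183 = -439 kJ/mol, and 2 additional pairs relative to high-spin add 554 kJ/mol, giving 115 kJ/mol.
The difference is 115 − (-73) = 188 kJ/mol, so high-spin lies lower.

188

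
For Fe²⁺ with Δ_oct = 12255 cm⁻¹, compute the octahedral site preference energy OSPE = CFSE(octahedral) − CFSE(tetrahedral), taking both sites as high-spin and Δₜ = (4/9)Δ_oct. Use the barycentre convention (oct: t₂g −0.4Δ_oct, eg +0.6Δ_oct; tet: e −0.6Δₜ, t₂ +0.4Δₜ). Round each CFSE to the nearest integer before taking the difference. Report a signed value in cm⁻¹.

-1634

Group 8 minus oxidation state +2 gives a d⁶ configuration for Fe²⁺.
In an octahedral site d⁶ (HS) is t2g^4 e_g^2, giving CFSE(oct) = -0.4Δ_oct = -4902 cm⁻¹.
Tetrahedral: e^3 t2^3, CFSE = 3(−0.6) + 3(+0.4) = -0.6Δₜ = -0.6 × (4/9) × 12255 = -3268 cm⁻¹.
OSPE = -4902 − (-3268) = -1634 cm⁻¹.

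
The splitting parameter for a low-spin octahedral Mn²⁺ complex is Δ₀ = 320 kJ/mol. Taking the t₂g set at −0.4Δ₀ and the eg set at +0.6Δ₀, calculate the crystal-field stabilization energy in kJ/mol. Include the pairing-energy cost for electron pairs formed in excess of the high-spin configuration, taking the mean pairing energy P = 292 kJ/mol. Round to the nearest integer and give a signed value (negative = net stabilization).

-56

Mn is in group 7, so Mn²⁺ is d⁵ (7 − 2 = 5).
Configuration: t₂g⁵ eg⁰.
CFSE(orbital) = 5×(-0.4Δ₀) + 0×(0.6Δ₀) = -2.0Δ₀; with Δ₀ = 320 kJ/mol that is -640 kJ/mol.
High-spin d⁵ would be t₂g³ eg² with 0 pairs; low-spin has 2, so 2 excess pairs cost +2P = +584 kJ/mol.
Combining: -640 + 584 = -56 kJ/mol.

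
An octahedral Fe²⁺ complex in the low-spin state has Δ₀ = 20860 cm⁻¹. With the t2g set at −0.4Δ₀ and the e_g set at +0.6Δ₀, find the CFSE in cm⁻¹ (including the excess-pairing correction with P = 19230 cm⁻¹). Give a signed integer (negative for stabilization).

Fe sits in group 8; removing 2 electrons leaves Fe²⁺ with 8 − 2 = 6 d electrons.
Electron filling gives t2g^6 e_g^0.
Orbital CFSE = 6(-0.4) + 0(0.6) = -2.4Δ₀ = -2.4 × 20860 = -50064 cm⁻¹.
Relative to high-spin t2g^4 e_g^2 (1 paired), the low-spin configuration has 2 additional pairs, contributing +2 × 19230 = +38460 cm⁻¹.
Net CFSE = -50064 + 38460 = -11604 cm⁻¹.

-11604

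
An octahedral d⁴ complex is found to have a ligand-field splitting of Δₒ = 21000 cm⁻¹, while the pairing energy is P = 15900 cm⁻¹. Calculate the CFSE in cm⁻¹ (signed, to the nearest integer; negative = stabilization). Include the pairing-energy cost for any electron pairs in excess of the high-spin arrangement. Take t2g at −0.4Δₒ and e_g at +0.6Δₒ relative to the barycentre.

Δₒ > P, so pairing is preferred: the ground state is low-spin.
Filling d⁴ accordingly: t2g^4 e_g^0.
Orbital CFSE = -1.6Δₒ = -1.6 × 21000 = -33600 cm⁻¹.
Excess pairs vs high-spin: 1 − 0 = 1; pairing cost = +15900 cm⁻¹.
Net CFSE = -33600 + 15900 = -17700 cm⁻¹.

-17700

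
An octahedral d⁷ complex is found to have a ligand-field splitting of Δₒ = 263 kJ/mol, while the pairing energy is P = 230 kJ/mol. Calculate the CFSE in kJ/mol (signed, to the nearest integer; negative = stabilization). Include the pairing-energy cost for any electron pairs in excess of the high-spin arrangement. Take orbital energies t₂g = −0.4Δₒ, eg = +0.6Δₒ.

-243

Since Δₒ = 263 kJ/mol > P = 230 kJ/mol, the complex adopts the low-spin configuration.
That gives t₂g⁶ eg¹.
Orbital CFSE = -1.8Δₒ = -1.8 × 263 = -473 kJ/mol.
Excess pairs vs high-spin: 3 − 2 = 1; pairing cost = +230 kJ/mol.
Net CFSE = -473 + 230 = -243 kJ/mol.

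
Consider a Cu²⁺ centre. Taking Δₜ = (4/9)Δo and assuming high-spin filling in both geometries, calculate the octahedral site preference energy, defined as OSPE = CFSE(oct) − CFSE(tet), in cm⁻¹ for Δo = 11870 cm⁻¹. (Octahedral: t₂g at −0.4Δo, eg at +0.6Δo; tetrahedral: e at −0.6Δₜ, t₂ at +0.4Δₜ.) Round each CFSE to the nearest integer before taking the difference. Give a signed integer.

-5012

Cu is in group 11, so Cu²⁺ is d⁹ (11 − 2 = 9).
Octahedral high-spin t₂g⁶ eg³: CFSE = -0.6 × 11870 = -7122 cm⁻¹.
Tetrahedral e⁴ t₂⁵ gives -0.4Δₜ = -0.4 × (4/9) × 11870 = -2110 cm⁻¹.
OSPE = -7122 − (-2110) = -5012 cm⁻¹.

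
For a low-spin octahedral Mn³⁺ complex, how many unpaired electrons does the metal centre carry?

Group 7 minus oxidation state +3 gives a d⁴ configuration for Mn³⁺.
Configuration: t2g^4 e_g^0, giving 2 unpaired electrons.

2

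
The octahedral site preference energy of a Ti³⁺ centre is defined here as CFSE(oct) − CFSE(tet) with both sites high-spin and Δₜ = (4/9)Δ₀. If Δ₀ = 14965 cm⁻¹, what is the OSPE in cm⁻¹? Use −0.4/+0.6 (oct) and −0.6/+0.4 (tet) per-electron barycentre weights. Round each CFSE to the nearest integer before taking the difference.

Ti³⁺: group 4, so d-count = 4 − 3 = 1.
Octahedral (high-spin): t2g^1 e_g^0, CFSE = 1(−0.4) + 0(+0.6) = -0.4Δ₀ = -0.4 × 14965 = -5986 cm⁻¹.
In a tetrahedral site the filling is e^1 t2^0: CFSE(tet) = -0.6Δₜ = -0.6 × (4/9)(14965) = -3991 cm⁻¹.
Subtracting, OSPE = -5986 − (-3991) = -1995 cm⁻¹.

-1995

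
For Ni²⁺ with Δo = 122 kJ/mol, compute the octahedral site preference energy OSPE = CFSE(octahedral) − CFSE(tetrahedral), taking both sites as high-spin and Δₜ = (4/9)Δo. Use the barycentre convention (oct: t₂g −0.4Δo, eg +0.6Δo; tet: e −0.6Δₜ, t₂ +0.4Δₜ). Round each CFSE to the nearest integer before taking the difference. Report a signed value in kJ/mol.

Ni²⁺: group 10, so d-count = 10 − 2 = 8.
In an octahedral site d⁸ (HS) is t₂g⁶ eg², giving CFSE(oct) = -1.2Δo = -146 kJ/mol.
Tetrahedral: e⁴ t₂⁴, CFSE = 4(−0.6) + 4(+0.4) = -0.8Δₜ = -0.8 × (4/9) × 122 = -43 kJ/mol.
OSPE = -146 − (-43) = -103 kJ/mol.

-103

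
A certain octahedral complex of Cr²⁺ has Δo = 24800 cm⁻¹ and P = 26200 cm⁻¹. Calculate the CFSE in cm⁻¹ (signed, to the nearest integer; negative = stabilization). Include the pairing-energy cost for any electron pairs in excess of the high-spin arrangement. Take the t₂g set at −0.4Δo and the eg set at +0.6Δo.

Cr sits in group 6; removing 2 electrons leaves Cr²⁺ with 6 − 2 = 4 d electrons.
With Δo < P the complex is high-spin.
That gives t₂g³ eg¹.
Orbital CFSE = -0.6Δo = -0.6 × 24800 = -14880 cm⁻¹.
High-spin has no excess pairs, so no pairing correction applies.

-14880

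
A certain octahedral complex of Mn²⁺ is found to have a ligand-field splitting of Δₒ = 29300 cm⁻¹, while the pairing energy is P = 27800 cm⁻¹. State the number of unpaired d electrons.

1

Mn is in group 7, so Mn²⁺ is d⁵ (7 − 2 = 5).
Δₒ > P, so pairing is preferred: the ground state is low-spin.
Filling d⁵ accordingly: t2g^5 e_g^0.
Unpaired electrons: 1.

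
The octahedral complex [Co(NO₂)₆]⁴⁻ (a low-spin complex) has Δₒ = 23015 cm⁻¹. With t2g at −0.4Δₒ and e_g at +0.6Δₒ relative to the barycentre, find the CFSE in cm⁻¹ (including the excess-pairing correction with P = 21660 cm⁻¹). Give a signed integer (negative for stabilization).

Each NO₂⁻ contributes -1; 6 × (-1) = -6. With overall charge -4, Co is in the +2 oxidation state.
Co is in group 9, so Co²⁺ is d⁷ (9 − 2 = 7).
The d⁷ electrons fill as t2g^6 e_g^1.
CFSE(orbital) = 6×(-0.4Δₒ) + 1×(0.6Δₒ) = -1.8Δₒ; with Δₒ = 23015 cm⁻¹ that is -41427 cm⁻¹.
Relative to high-spin t2g^5 e_g^2 (2 paired), the low-spin configuration has 1 additional pair, contributing +1 × 21660 = +21660 cm⁻¹.
Net CFSE = -41427 + 21660 = -19767 cm⁻¹.

-19767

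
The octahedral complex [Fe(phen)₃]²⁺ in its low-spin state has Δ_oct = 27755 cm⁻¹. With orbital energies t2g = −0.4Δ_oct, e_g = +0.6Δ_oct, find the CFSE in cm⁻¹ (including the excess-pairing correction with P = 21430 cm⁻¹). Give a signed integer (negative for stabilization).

phen is neutral, so the +2 overall charge sits on Fe: oxidation state +2.
Fe is in group 8, so Fe²⁺ is d⁶ (8 − 2 = 6).
Electron filling gives t2g^6 e_g^0.
CFSE(orbital) = 6×(-0.4Δ_oct) + 0×(0.6Δ_oct) = -2.4Δ_oct; with Δ_oct = 27755 cm⁻¹ that is -66612 cm⁻¹.
High-spin d⁶ would be t2g^4 e_g^2 with 1 pair; low-spin has 3, so 2 excess pairs cost +2P = +42860 cm⁻¹.
Overall CFSE = -66612 + 42860 = -23752 cm⁻¹.

-23752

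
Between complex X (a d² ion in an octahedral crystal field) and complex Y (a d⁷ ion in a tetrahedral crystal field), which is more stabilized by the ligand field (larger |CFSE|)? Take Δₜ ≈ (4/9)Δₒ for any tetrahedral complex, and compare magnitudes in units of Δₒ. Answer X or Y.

X: t₂g² eg⁰, CFSE = -0.8Δₒ.
Y: Tetrahedral fields are weak (Δₜ ≈ 4/9 Δₒ), so electrons fill high-spin; e^4 t2^3, CFSE = -1.2Δₜ ≈ -0.53Δₒ.
So X has the larger |CFSE|.

X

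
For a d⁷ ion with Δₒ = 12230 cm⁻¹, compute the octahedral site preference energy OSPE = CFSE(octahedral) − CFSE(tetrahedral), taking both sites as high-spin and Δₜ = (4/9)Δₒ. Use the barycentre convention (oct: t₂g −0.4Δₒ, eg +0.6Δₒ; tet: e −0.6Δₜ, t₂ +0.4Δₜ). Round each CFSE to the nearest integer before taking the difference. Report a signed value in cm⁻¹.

-3261

Octahedral high-spin t₂g⁵ eg²: CFSE = -0.8 × 12230 = -9784 cm⁻¹.
Tetrahedral: e⁴ t₂³, CFSE = 4(−0.6) + 3(+0.4) = -1.2Δₜ = -1.2 × (4/9) × 12230 = -6523 cm⁻¹.
Subtracting, OSPE = -9784 − (-6523) = -3261 cm⁻¹.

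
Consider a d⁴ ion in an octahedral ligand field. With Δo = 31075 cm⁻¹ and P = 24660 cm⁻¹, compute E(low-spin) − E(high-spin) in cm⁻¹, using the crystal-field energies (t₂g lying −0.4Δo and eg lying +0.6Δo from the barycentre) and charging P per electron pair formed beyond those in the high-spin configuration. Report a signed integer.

High-spin d⁴ fills as t₂g³ eg¹ with CFSE 3(−0.4) + 1(+0.6) = -0.6Δo = -18645 cm⁻¹.
For low-spin the configuration is t₂g⁴ eg⁰: orbital energy -1.6 × 31075 = -49720 cm⁻¹, and 1 additional pair relative to high-spin adds 24660 cm⁻¹, giving -25060 cm⁻¹.
Thus E(LS) − E(HS) = -6415 cm⁻¹.

-6415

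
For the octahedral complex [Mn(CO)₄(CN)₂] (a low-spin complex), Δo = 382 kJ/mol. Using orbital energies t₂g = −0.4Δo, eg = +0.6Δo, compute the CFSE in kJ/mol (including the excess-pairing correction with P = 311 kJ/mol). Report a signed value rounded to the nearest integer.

Ligand charges: 4×(+0) from CO and 2×(-1) from CN⁻ sum to -2; with overall charge +0, Mn is +2.
Mn²⁺: group 7, so d-count = 7 − 2 = 5.
Electron filling gives t₂g⁵ eg⁰.
CFSE(orbital) = 5×(-0.4Δo) + 0×(0.6Δo) = -2.0Δo; with Δo = 382 kJ/mol that is -764 kJ/mol.
Pairing penalty: 2 pairs vs 0 in the high-spin reference → 2 extra × P = 622 kJ/mol.
Net CFSE = -764 + 622 = -142 kJ/mol.

-142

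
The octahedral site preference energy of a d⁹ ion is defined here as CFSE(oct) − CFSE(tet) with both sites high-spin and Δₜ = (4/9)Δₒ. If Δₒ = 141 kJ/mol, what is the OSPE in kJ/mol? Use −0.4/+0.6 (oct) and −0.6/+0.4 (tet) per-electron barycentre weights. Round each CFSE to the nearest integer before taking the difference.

-60

Octahedral (high-spin): t₂g⁶ eg³, CFSE = 6(−0.4) + 3(+0.6) = -0.6Δₒ = -0.6 × 141 = -85 kJ/mol.
Tetrahedral e⁴ t₂⁵ gives -0.4Δₜ = -0.4 × (4/9) × 141 = -25 kJ/mol.
Subtracting, OSPE = -85 − (-25) = -60 kJ/mol.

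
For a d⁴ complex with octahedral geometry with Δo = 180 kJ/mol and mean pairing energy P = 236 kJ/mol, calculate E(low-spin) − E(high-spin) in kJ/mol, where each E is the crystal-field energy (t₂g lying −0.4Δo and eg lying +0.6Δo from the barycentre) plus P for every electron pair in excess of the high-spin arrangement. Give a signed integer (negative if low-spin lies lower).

56

High-spin d⁴ fills as t₂g³ eg¹ with CFSE 3(−0.4) + 1(+0.6) = -0.6Δo = -108 kJ/mol.
Low-spin: t₂g⁴ eg⁰, orbital CFSE = -1.6Δo = -288 kJ/mol; plus 1 excess pair × P = +236 kJ/mol; total -52 kJ/mol.
The difference is -52 − (-108) = 56 kJ/mol, so high-spin lies lower.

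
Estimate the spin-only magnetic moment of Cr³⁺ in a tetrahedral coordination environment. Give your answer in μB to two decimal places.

Group 6 minus oxidation state +3 gives a d³ configuration for Cr³⁺.
Tetrahedral splitting is small, so the complex is high-spin.
Configuration: e² t₂¹ → 3 unpaired electrons.
μ(spin-only) = √[3(3+2)] = √15 ≈ 3.87 μB.

3.87 μB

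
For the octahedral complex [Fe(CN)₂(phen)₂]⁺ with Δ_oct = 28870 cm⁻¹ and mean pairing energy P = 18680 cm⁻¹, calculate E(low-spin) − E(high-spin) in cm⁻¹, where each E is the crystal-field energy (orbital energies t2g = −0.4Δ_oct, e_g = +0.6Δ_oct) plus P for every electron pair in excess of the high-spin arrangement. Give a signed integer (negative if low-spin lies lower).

-20380

Ligand charges: 2×(-1) from CN⁻ and 2×(+0) from phen sum to -2; with overall charge +1, Fe is +3.
Fe³⁺: group 8, so d-count = 8 − 3 = 5.
In the high-spin limit (t2g^3 e_g^2) the orbital term is 0.0Δ_oct = 0 cm⁻¹, with no excess pairing.
Low-spin t2g^5 e_g^0 gives -2.0Δ_oct = -57740 cm⁻¹, but forming 2 extra pairs costs 2P = 37360 cm⁻¹, so E(LS) = -57740 + 37360 = -20380 cm⁻¹.
Thus E(LS) − E(HS) = -20380 cm⁻¹.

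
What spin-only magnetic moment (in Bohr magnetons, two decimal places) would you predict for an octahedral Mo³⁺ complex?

Group 6 minus oxidation state +3 gives a d³ configuration for Mo³⁺.
Configuration: t2g^3 e_g^0 → 3 unpaired electrons.
μ(spin-only) = √[3(3+2)] = √15 ≈ 3.87 Bohr magnetons.

3.87 Bohr magnetons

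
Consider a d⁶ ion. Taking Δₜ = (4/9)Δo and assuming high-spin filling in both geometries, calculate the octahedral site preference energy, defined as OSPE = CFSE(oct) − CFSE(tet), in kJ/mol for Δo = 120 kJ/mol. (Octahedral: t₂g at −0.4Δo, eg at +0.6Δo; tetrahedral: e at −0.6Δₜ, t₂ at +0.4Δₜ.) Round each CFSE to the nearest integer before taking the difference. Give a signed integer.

Octahedral high-spin t₂g⁴ eg²: CFSE = -0.4 × 120 = -48 kJ/mol.
Tetrahedral: e³ t₂³, CFSE = 3(−0.6) + 3(+0.4) = -0.6Δₜ = -0.6 × (4/9) × 120 = -32 kJ/mol.
OSPE = -48 − (-32) = -16 kJ/mol.

-16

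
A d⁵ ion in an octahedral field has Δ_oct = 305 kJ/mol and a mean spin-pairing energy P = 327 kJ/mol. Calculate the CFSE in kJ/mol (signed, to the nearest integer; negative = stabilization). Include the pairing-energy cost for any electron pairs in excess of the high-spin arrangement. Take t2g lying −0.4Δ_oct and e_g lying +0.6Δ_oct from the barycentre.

0

Δ_oct < P, so pairing is avoided: the ground state is high-spin.
That gives t2g^3 e_g^2.
Orbital CFSE = 0.0Δ_oct = 0.0 × 305 = 0 kJ/mol.
High-spin has no excess pairs, so no pairing correction applies.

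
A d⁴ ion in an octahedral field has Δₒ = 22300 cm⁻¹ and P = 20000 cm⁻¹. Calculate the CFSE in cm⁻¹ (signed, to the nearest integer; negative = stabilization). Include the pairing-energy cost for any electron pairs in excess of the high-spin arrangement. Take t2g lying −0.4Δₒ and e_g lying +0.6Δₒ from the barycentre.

-15680

With Δₒ > P the complex is low-spin.
Configuration: t2g^4 e_g^0.
Orbital CFSE = -1.6Δₒ = -1.6 × 22300 = -35680 cm⁻¹.
Excess pairs vs high-spin: 1 − 0 = 1; pairing cost = +20000 cm⁻¹.
Net CFSE = -35680 + 20000 = -15680 cm⁻¹.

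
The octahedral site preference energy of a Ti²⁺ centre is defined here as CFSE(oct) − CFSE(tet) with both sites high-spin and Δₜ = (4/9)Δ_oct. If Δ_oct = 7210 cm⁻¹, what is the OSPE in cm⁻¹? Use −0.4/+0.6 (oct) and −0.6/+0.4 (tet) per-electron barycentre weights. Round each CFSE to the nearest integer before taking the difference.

-1923

Group 4 minus oxidation state +2 gives a d² configuration for Ti²⁺.
In an octahedral site d² (HS) is t2g^2 e_g^0, giving CFSE(oct) = -0.8Δ_oct = -5768 cm⁻¹.
In a tetrahedral site the filling is e^2 t2^0: CFSE(tet) = -1.2Δₜ = -1.2 × (4/9)(7210) = -3845 cm⁻¹.
OSPE = -5768 − (-3845) = -1923 cm⁻¹.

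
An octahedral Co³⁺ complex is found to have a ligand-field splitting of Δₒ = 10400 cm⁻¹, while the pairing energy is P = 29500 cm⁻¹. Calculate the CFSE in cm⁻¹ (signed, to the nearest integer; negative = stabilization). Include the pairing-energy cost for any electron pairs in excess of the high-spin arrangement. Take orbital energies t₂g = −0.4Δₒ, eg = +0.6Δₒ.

Co³⁺: group 9, so d-count = 9 − 3 = 6.
Δₒ < P, so pairing is avoided: the ground state is high-spin.
Filling d⁶ accordingly: t₂g⁴ eg².
Orbital CFSE = -0.4Δₒ = -0.4 × 10400 = -4160 cm⁻¹.
High-spin has no excess pairs, so no pairing correction applies.

-4160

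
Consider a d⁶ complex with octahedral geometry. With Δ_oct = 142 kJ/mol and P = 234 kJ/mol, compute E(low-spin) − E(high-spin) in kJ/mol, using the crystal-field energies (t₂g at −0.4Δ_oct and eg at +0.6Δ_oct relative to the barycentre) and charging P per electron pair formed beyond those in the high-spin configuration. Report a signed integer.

184

High-spin d⁶ fills as t₂g⁴ eg² with CFSE 4(−0.4) + 2(+0.6) = -0.4Δ_oct = -57 kJ/mol.
For low-spin the configuration is t₂g⁶ eg⁰: orbital energy -2.4 × 142 = -341 kJ/mol, and 2 additional pairs relative to high-spin add 468 kJ/mol, giving 127 kJ/mol.
E(LS) − E(HS) = 127 − (-57) = 184 kJ/mol.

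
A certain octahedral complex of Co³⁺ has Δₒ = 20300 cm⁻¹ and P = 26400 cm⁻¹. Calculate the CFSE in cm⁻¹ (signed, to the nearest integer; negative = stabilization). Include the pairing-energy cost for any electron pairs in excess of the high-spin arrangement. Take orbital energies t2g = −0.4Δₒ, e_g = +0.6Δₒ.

Co is in group 9, so Co³⁺ is d⁶ (9 − 3 = 6).
Since Δₒ = 20300 cm⁻¹ < P = 26400 cm⁻¹, the complex adopts the high-spin configuration.
Filling d⁶ accordingly: t2g^4 e_g^2.
Orbital CFSE = -0.4Δₒ = -0.4 × 20300 = -8120 cm⁻¹.
High-spin has no excess pairs, so no pairing correction applies.

-8120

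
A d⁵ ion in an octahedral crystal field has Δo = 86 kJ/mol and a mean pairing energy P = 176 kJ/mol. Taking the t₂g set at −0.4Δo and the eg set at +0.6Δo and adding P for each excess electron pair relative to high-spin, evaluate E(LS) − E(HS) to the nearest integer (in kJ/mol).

High-spin: t₂g³ eg², CFSE = 0.0Δo = 0 kJ/mol.
Low-spin t₂g⁵ eg⁰ gives -2.0Δo = -172 kJ/mol, but forming 2 extra pairs costs 2P = 352 kJ/mol, so E(LS) = -172 + 352 = 180 kJ/mol.
The difference is 180 − (0) = 180 kJ/mol, so high-spin lies lower.

180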